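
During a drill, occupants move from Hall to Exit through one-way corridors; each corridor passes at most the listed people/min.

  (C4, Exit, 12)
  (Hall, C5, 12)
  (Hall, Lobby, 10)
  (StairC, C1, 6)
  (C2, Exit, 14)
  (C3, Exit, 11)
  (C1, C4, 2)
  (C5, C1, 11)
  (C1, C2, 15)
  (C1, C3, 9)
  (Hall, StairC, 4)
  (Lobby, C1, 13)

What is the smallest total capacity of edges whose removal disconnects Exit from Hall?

25

Augment Hall→StairC→C1→C3→Exit: bottleneck 4, flow now 4.
Augment Hall→C5→C1→C3→Exit: bottleneck 5, flow now 9.
Augment Hall→C5→C1→C4→Exit: bottleneck 2, flow now 11.
Augment Hall→C5→C1→C2→Exit: bottleneck 4, flow now 15.
Augment Hall→Lobby→C1→C2→Exit: bottleneck 10, flow now 25.
No augmenting path remains; maximum flow = 25.
By max-flow min-cut, the minimum cut capacity equals the max flow.
In the residual graph, reachable from Hall: {Hall, C5}.
Min-cut edges: Hall→StairC (4), Hall→Lobby (10), C5→C1 (11); capacity 4 + 10 + 11 = 25.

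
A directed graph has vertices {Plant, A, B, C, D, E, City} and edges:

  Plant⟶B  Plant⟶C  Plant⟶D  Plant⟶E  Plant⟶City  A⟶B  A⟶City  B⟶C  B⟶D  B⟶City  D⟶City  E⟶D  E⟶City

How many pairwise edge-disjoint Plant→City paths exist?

Assign every edge capacity 1; by Menger, the answer equals the max flow.
Path Plant→City (+1); total 1.
Path Plant→B→City (+1); total 2.
Path Plant→D→City (+1); total 3.
Path Plant→E→City (+1); total 4.
No residual Plant→City path; max flow = 4.
Certifying cut of size 4: {Plant→B, Plant→City, Plant→D, Plant→E}.

4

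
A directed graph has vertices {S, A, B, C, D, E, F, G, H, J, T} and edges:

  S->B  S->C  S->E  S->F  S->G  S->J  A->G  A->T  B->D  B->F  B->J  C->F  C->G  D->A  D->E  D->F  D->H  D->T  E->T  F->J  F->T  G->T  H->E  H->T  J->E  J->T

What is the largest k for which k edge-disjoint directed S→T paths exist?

5

Assign every edge capacity 1; by Menger, the answer equals the max flow.
Path S→E→T (+1); total 1.
Path S→F→T (+1); total 2.
Path S→G→T (+1); total 3.
Path S→J→T (+1); total 4.
Path S→B→D→T (+1); total 5.
No residual S→T path; max flow = 5.
Certifying cut of size 5: {E→T, F→T, G→T, J→T, S→B}.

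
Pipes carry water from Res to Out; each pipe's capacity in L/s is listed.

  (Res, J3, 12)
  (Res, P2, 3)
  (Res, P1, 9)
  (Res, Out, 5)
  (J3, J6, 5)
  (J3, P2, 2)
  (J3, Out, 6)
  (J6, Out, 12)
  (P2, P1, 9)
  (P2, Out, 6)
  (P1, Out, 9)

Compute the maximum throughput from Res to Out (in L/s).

Augment Res→Out: bottleneck 5, flow now 5.
Augment Res→J3→Out: bottleneck 6, flow now 11.
Augment Res→P2→Out: bottleneck 3, flow now 14.
Augment Res→P1→Out: bottleneck 9, flow now 23.
Augment Res→J3→J6→Out: bottleneck 5, flow now 28.
Augment Res→J3→P2→Out: bottleneck 1, flow now 29.
No augmenting path remains; maximum flow = 29.
In the residual graph, reachable from Res: {Res}.
Min-cut edges: Res→J3 (12), Res→P2 (3), Res→P1 (9), Res→Out (5); capacity 12 + 3 + 9 + 5 = 29.
This cut is saturated, so no flow can exceed 29.

29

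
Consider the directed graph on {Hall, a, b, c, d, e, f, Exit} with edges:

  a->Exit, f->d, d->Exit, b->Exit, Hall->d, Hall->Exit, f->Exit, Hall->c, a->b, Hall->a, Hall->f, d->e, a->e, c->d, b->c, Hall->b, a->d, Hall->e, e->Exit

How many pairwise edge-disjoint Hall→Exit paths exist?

6

Assign every edge capacity 1; by Menger, the answer equals the max flow.
Path Hall→Exit (+1); total 1.
Path Hall→a→Exit (+1); total 2.
Path Hall→b→Exit (+1); total 3.
Path Hall→d→Exit (+1); total 4.
Path Hall→e→Exit (+1); total 5.
Path Hall→f→Exit (+1); total 6.
No residual Hall→Exit path; max flow = 6.
Certifying cut of size 6: {Hall→Exit, Hall→a, Hall→b, Hall→f, d→Exit, e→Exit}.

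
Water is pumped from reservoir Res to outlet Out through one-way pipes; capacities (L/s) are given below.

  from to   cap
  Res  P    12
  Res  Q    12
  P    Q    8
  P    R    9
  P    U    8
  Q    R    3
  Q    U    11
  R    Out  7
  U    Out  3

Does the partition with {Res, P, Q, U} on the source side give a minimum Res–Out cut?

Given cut capacity: 9 + 3 + 3 = 15.
Augment Res→P→R→Out: bottleneck 7, flow now 7.
Augment Res→P→U→Out: bottleneck 3, flow now 10.
No augmenting path remains; maximum flow = 10.
In the residual graph, reachable from Res: {Res, P, Q, R, U}.
Min-cut edges: R→Out (7), U→Out (3); capacity 7 + 3 = 10.
Cut capacity 15 exceeds the max flow 10, so it is not minimum.

No — its capacity is 15, but the minimum cut has capacity 10.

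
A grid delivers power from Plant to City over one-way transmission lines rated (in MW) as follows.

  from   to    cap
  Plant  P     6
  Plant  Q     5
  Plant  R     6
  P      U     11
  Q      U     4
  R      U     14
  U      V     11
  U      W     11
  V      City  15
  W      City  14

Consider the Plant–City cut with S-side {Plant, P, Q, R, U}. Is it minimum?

Given cut capacity: 11 + 11 = 22.
Augment Plant→P→U→V→City: bottleneck 6, flow now 6.
Augment Plant→Q→U→V→City: bottleneck 4, flow now 10.
Augment Plant→R→U→V→City: bottleneck 1, flow now 11.
Augment Plant→R→U→W→City: bottleneck 5, flow now 16.
No augmenting path remains; maximum flow = 16.
In the residual graph, reachable from Plant: {Plant, Q}.
Min-cut edges: Plant→P (6), Plant→R (6), Q→U (4); capacity 6 + 6 + 4 = 16.
Cut capacity 22 exceeds the max flow 16, so it is not minimum.

No — its capacity is 22, but the minimum cut has capacity 16.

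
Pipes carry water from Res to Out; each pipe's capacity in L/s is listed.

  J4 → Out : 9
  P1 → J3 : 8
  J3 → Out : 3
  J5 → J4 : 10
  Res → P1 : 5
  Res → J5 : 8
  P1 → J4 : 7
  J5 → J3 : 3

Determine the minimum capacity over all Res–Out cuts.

Augment Res→P1→J4→Out: bottleneck 5, flow now 5.
Augment Res→J5→J4→Out: bottleneck 4, flow now 9.
Augment Res→J5→J3→Out: bottleneck 3, flow now 12.
No augmenting path remains; maximum flow = 12.
By max-flow min-cut, the minimum cut capacity equals the max flow.
In the residual graph, reachable from Res: {Res, P1, J5, J4, J3}.
Min-cut edges: J4→Out (9), J3→Out (3); capacity 9 + 3 = 12.

12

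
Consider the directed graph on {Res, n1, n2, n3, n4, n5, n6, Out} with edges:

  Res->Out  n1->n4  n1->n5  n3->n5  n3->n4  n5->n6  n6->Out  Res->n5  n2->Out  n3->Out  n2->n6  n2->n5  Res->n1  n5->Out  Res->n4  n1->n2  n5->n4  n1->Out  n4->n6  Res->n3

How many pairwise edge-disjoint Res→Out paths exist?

5

Assign every edge capacity 1; by Menger, the answer equals the max flow.
Path Res→Out (+1); total 1.
Path Res→n1→Out (+1); total 2.
Path Res→n3→Out (+1); total 3.
Path Res→n5→Out (+1); total 4.
Path Res→n4→n6→Out (+1); total 5.
No residual Res→Out path; max flow = 5.
Certifying cut of size 5: {Res→Out, Res→n1, Res→n3, Res→n4, Res→n5}.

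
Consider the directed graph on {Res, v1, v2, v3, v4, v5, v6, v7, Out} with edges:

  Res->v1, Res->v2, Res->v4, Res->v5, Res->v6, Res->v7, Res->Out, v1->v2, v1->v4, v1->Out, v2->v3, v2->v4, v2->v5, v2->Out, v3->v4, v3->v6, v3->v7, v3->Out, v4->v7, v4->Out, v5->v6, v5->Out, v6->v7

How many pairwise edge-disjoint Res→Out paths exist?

Assign every edge capacity 1; by Menger, the answer equals the max flow.
Path Res→Out (+1); total 1.
Path Res→v1→Out (+1); total 2.
Path Res→v2→Out (+1); total 3.
Path Res→v4→Out (+1); total 4.
Path Res→v5→Out (+1); total 5.
No residual Res→Out path; max flow = 5.
Certifying cut of size 5: {Res→Out, Res→v1, Res→v2, Res→v4, Res→v5}.

5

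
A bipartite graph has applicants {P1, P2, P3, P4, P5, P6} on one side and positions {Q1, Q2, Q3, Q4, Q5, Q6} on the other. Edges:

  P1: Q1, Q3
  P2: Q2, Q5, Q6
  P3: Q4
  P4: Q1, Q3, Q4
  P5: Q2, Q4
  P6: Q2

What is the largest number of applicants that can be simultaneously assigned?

5

Unit-capacity flow: source→left, listed edges, right→sink; max matching = max flow.
Augmenting path P1→Q1 (+1); matched 1.
Augmenting path P2→Q2 (+1); matched 2.
Augmenting path P3→Q4 (+1); matched 3.
Augmenting path P4→Q3 (+1); matched 4.
Augmenting path P5→Q2→P2→Q5 (+1); matched 5.
No augmenting path remains; maximum matching = 5.
König certificate: {P1, P2, P4, Q2, Q4} is a vertex cover of size 5 (every listed pair touches it), so no matching can be larger.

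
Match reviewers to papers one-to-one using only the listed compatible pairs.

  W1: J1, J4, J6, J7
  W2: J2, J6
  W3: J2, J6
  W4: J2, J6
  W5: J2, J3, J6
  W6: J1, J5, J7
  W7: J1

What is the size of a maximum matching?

Unit-capacity flow: source→left, listed edges, right→sink; max matching = max flow.
Augmenting path W1→J1 (+1); matched 1.
Augmenting path W2→J2 (+1); matched 2.
Augmenting path W3→J6 (+1); matched 3.
Augmenting path W5→J3 (+1); matched 4.
Augmenting path W6→J5 (+1); matched 5.
Augmenting path W7→J1→W1→J4 (+1); matched 6.
No augmenting path remains; maximum matching = 6.
König certificate: {W1, W5, W6, W7, J2, J6} is a vertex cover of size 6 (every listed pair touches it), so no matching can be larger.

6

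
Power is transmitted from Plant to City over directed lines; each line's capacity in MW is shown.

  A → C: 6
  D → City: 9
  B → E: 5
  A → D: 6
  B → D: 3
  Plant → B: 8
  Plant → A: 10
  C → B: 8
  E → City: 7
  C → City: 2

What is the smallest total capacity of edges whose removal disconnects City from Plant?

Augment Plant→A→C→City: bottleneck 2, flow now 2.
Augment Plant→A→D→City: bottleneck 6, flow now 8.
Augment Plant→B→D→City: bottleneck 3, flow now 11.
Augment Plant→B→E→City: bottleneck 5, flow now 16.
No augmenting path remains; maximum flow = 16.
By max-flow min-cut, the minimum cut capacity equals the max flow.
In the residual graph, reachable from Plant: {Plant, A, B, C}.
Min-cut edges: A→D (6), B→D (3), B→E (5), C→City (2); capacity 6 + 3 + 5 + 2 = 16.

16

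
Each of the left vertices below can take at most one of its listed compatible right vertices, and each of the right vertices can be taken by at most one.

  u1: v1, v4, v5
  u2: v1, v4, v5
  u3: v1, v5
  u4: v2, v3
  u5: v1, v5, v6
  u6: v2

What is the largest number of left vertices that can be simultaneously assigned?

Unit-capacity flow: source→left, listed edges, right→sink; max matching = max flow.
Augmenting path u1→v1 (+1); matched 1.
Augmenting path u2→v4 (+1); matched 2.
Augmenting path u3→v5 (+1); matched 3.
Augmenting path u4→v2 (+1); matched 4.
Augmenting path u5→v6 (+1); matched 5.
Augmenting path u6→v2→u4→v3 (+1); matched 6.
No augmenting path remains; maximum matching = 6.
König certificate: {u1, u2, u3, u4, u5, u6} is a vertex cover of size 6 (every listed pair touches it), so no matching can be larger.

6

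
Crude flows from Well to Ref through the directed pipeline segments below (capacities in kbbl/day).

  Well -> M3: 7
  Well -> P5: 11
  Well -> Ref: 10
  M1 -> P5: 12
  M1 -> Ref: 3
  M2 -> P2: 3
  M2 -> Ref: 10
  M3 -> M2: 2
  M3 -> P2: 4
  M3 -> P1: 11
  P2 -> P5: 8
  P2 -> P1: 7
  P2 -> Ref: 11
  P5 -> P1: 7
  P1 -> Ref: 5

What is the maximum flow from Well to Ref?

21

Augment Well→Ref: bottleneck 10, flow now 10.
Augment Well→M3→M2→Ref: bottleneck 2, flow now 12.
Augment Well→M3→P2→Ref: bottleneck 4, flow now 16.
Augment Well→M3→P1→Ref: bottleneck 1, flow now 17.
Augment Well→P5→P1→Ref: bottleneck 4, flow now 21.
No augmenting path remains; maximum flow = 21.
In the residual graph, reachable from Well: {Well, M3, P5, P1}.
Min-cut edges: Well→Ref (10), M3→M2 (2), M3→P2 (4), P1→Ref (5); capacity 10 + 2 + 4 + 5 = 21.
This cut is saturated, so no flow can exceed 21.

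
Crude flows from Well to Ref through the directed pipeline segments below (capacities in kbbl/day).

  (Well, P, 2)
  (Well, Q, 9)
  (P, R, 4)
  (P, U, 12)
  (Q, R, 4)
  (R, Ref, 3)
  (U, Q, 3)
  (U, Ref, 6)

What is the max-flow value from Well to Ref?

Augment Well→P→R→Ref: bottleneck 2, flow now 2.
Augment Well→Q→R→Ref: bottleneck 1, flow now 3.
Augment Well→Q→R→P→U→Ref: bottleneck 2, flow now 5. (uses reverse residual edge)
No augmenting path remains; maximum flow = 5.
In the residual graph, reachable from Well: {Well, Q, R}.
Min-cut edges: Well→P (2), R→Ref (3); capacity 2 + 3 = 5.
This cut is saturated, so no flow can exceed 5.

5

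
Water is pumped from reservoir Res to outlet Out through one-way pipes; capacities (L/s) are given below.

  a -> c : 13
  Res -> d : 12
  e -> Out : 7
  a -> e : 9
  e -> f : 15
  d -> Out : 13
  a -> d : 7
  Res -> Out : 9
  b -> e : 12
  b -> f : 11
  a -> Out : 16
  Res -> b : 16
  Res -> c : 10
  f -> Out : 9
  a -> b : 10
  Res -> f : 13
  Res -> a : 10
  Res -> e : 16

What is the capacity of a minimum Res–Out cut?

Augment Res→Out: bottleneck 9, flow now 9.
Augment Res→a→Out: bottleneck 10, flow now 19.
Augment Res→d→Out: bottleneck 12, flow now 31.
Augment Res→e→Out: bottleneck 7, flow now 38.
Augment Res→f→Out: bottleneck 9, flow now 47.
No augmenting path remains; maximum flow = 47.
By max-flow min-cut, the minimum cut capacity equals the max flow.
In the residual graph, reachable from Res: {Res, b, c, e, f}.
Min-cut edges: Res→a (10), Res→d (12), Res→Out (9), e→Out (7), f→Out (9); capacity 10 + 12 + 9 + 7 + 9 = 47.

47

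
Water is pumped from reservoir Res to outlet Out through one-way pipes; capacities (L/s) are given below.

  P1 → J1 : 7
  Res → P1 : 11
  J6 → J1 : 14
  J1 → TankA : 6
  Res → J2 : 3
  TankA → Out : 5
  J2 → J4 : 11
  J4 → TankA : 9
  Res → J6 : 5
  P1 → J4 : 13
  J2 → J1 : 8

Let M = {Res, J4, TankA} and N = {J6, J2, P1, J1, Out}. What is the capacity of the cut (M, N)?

24

Edges leaving {Res, J4, TankA}: Res→J6 (5), Res→J2 (3), Res→P1 (11), TankA→Out (5).
Cut capacity = 5 + 3 + 11 + 5 = 24.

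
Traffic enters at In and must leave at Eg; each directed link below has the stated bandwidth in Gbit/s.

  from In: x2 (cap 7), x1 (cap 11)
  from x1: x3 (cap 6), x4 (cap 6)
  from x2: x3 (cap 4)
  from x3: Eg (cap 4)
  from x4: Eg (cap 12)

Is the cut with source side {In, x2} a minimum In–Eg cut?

No — its capacity is 15, but the minimum cut has capacity 10.

Given cut capacity: 11 + 4 = 15.
Augment In→x1→x3→Eg: bottleneck 4, flow now 4.
Augment In→x1→x4→Eg: bottleneck 6, flow now 10.
No augmenting path remains; maximum flow = 10.
In the residual graph, reachable from In: {In, x1, x2, x3}.
Min-cut edges: x1→x4 (6), x3→Eg (4); capacity 6 + 4 = 10.
Cut capacity 15 exceeds the max flow 10, so it is not minimum.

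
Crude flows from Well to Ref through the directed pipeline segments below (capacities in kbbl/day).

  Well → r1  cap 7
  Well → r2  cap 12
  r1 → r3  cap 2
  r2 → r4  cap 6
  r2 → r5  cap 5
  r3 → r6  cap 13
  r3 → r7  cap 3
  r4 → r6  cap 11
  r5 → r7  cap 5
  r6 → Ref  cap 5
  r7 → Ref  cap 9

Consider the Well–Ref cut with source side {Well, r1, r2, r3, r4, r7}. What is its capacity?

Edges leaving {Well, r1, r2, r3, r4, r7}: r2→r5 (5), r3→r6 (13), r4→r6 (11), r7→Ref (9).
Cut capacity = 5 + 13 + 11 + 9 = 38.

38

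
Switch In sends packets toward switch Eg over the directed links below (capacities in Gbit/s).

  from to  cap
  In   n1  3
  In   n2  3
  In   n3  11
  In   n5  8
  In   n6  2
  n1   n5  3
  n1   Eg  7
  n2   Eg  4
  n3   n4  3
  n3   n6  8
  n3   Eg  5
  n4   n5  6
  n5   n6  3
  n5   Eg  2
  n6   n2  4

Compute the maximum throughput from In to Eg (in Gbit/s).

14

Augment In→n1→Eg: bottleneck 3, flow now 3.
Augment In→n2→Eg: bottleneck 3, flow now 6.
Augment In→n3→Eg: bottleneck 5, flow now 11.
Augment In→n5→Eg: bottleneck 2, flow now 13.
Augment In→n6→n2→Eg: bottleneck 1, flow now 14.
No augmenting path remains; maximum flow = 14.
In the residual graph, reachable from In: {In, n2, n3, n4, n5, n6}.
Min-cut edges: In→n1 (3), n2→Eg (4), n3→Eg (5), n5→Eg (2); capacity 3 + 4 + 5 + 2 = 14.
This cut is saturated, so no flow can exceed 14.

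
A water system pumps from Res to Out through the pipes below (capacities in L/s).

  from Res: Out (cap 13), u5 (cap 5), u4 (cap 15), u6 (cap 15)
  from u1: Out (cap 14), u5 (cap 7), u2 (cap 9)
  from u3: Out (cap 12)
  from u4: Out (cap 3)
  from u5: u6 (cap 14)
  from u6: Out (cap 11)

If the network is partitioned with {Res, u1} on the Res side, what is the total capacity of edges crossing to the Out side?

78

Edges leaving {Res, u1}: Res→u4 (15), Res→u5 (5), Res→u6 (15), Res→Out (13), u1→u2 (9), u1→u5 (7), u1→Out (14).
Cut capacity = 15 + 5 + 15 + 13 + 9 + 7 + 14 = 78.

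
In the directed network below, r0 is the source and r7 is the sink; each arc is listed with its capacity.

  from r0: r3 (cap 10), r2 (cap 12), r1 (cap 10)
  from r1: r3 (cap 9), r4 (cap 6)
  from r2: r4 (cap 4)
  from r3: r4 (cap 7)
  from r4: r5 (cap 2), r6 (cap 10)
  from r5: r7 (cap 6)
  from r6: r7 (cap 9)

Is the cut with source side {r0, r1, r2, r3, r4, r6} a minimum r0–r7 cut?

Given cut capacity: 2 + 9 = 11.
Augment r0→r1→r4→r5→r7: bottleneck 2, flow now 2.
Augment r0→r1→r4→r6→r7: bottleneck 4, flow now 6.
Augment r0→r2→r4→r6→r7: bottleneck 4, flow now 10.
Augment r0→r3→r4→r6→r7: bottleneck 1, flow now 11.
No augmenting path remains; maximum flow = 11.
Cut capacity 11 equals the max flow, so it is a minimum cut.

Yes — it is a minimum cut (capacity 11).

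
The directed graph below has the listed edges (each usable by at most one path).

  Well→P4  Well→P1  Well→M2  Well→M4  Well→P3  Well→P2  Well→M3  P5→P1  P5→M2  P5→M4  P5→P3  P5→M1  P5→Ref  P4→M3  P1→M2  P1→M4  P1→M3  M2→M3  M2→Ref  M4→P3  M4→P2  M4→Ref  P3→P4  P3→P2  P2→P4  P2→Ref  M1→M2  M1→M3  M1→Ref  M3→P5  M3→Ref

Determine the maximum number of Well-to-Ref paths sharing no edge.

Assign every edge capacity 1; by Menger, the answer equals the max flow.
Path Well→M2→Ref (+1); total 1.
Path Well→M4→Ref (+1); total 2.
Path Well→P2→Ref (+1); total 3.
Path Well→M3→Ref (+1); total 4.
Path Well→P4→M3→P5→Ref (+1); total 5.
No residual Well→Ref path; max flow = 5.
Certifying cut of size 5: {M2→Ref, M3→P5, M3→Ref, M4→Ref, P2→Ref}.

5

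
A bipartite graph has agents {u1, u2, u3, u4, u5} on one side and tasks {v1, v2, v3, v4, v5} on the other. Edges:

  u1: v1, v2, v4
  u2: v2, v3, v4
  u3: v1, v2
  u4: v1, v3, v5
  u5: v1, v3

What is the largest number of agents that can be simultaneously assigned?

5

Unit-capacity flow: source→left, listed edges, right→sink; max matching = max flow.
Augmenting path u1→v1 (+1); matched 1.
Augmenting path u2→v2 (+1); matched 2.
Augmenting path u4→v3 (+1); matched 3.
Augmenting path u3→v1→u1→v4 (+1); matched 4.
Augmenting path u5→v3→u4→v5 (+1); matched 5.
No augmenting path remains; maximum matching = 5.
König certificate: {u1, u2, u3, u4, u5} is a vertex cover of size 5 (every listed pair touches it), so no matching can be larger.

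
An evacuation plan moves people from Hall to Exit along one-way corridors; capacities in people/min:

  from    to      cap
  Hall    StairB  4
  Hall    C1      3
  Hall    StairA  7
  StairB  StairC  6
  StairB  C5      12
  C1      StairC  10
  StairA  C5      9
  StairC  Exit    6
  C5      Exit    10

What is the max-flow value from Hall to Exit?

Augment Hall→StairB→StairC→Exit: bottleneck 4, flow now 4.
Augment Hall→C1→StairC→Exit: bottleneck 2, flow now 6.
Augment Hall→StairA→C5→Exit: bottleneck 7, flow now 13.
Augment Hall→C1→StairC→StairB→C5→Exit: bottleneck 1, flow now 14. (uses reverse residual edge)
No augmenting path remains; maximum flow = 14.
In the residual graph, reachable from Hall: {Hall}.
Min-cut edges: Hall→StairB (4), Hall→C1 (3), Hall→StairA (7); capacity 4 + 3 + 7 = 14.
This cut is saturated, so no flow can exceed 14.

14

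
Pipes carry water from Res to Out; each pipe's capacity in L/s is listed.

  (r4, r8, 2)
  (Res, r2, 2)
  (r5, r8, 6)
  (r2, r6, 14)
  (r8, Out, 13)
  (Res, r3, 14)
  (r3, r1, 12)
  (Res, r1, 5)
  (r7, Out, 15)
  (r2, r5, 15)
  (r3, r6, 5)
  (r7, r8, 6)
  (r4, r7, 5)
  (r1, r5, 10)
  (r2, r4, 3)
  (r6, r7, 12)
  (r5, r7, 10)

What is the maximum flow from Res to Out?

17

Augment Res→r1→r5→r7→Out: bottleneck 5, flow now 5.
Augment Res→r2→r4→r7→Out: bottleneck 2, flow now 7.
Augment Res→r3→r6→r7→Out: bottleneck 5, flow now 12.
Augment Res→r3→r1→r5→r7→Out: bottleneck 3, flow now 15.
Augment Res→r3→r1→r5→r8→Out: bottleneck 2, flow now 17.
No augmenting path remains; maximum flow = 17.
In the residual graph, reachable from Res: {Res, r1, r3}.
Min-cut edges: Res→r2 (2), r1→r5 (10), r3→r6 (5); capacity 2 + 10 + 5 = 17.
This cut is saturated, so no flow can exceed 17.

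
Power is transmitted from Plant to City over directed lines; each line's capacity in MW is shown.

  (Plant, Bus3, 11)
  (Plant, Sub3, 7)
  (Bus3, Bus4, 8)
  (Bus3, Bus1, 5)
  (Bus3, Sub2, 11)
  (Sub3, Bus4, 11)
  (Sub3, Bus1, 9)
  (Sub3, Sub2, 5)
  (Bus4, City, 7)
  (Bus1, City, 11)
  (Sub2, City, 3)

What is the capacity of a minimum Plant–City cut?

Augment Plant→Bus3→Bus4→City: bottleneck 7, flow now 7.
Augment Plant→Bus3→Bus1→City: bottleneck 4, flow now 11.
Augment Plant→Sub3→Bus1→City: bottleneck 7, flow now 18.
No augmenting path remains; maximum flow = 18.
By max-flow min-cut, the minimum cut capacity equals the max flow.
In the residual graph, reachable from Plant: {Plant}.
Min-cut edges: Plant→Bus3 (11), Plant→Sub3 (7); capacity 11 + 7 = 18.

18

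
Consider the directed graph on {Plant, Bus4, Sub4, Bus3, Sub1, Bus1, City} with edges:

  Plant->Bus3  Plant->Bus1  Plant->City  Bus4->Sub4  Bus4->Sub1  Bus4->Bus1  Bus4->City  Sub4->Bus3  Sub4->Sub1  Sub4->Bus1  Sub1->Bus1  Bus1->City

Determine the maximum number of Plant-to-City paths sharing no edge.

2

Assign every edge capacity 1; by Menger, the answer equals the max flow.
Path Plant→City (+1); total 1.
Path Plant→Bus1→City (+1); total 2.
No residual Plant→City path; max flow = 2.
Certifying cut of size 2: {Plant→Bus1, Plant→City}.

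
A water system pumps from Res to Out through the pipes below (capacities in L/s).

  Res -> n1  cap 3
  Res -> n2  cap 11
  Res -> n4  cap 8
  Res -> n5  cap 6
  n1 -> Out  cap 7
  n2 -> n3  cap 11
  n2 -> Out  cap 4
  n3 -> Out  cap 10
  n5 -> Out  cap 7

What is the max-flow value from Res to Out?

Augment Res→n1→Out: bottleneck 3, flow now 3.
Augment Res→n2→Out: bottleneck 4, flow now 7.
Augment Res→n5→Out: bottleneck 6, flow now 13.
Augment Res→n2→n3→Out: bottleneck 7, flow now 20.
No augmenting path remains; maximum flow = 20.
In the residual graph, reachable from Res: {Res, n4}.
Min-cut edges: Res→n1 (3), Res→n2 (11), Res→n5 (6); capacity 3 + 11 + 6 = 20.
This cut is saturated, so no flow can exceed 20.

20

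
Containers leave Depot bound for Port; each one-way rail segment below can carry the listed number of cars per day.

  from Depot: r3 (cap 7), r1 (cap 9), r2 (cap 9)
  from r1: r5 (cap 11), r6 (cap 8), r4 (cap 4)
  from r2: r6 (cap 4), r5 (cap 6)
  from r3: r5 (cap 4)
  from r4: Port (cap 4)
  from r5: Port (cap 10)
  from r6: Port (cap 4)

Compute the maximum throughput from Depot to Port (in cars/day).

Augment Depot→r1→r4→Port: bottleneck 4, flow now 4.
Augment Depot→r1→r5→Port: bottleneck 5, flow now 9.
Augment Depot→r2→r5→Port: bottleneck 5, flow now 14.
Augment Depot→r2→r6→Port: bottleneck 4, flow now 18.
No augmenting path remains; maximum flow = 18.
In the residual graph, reachable from Depot: {Depot, r1, r2, r3, r5, r6}.
Min-cut edges: r1→r4 (4), r5→Port (10), r6→Port (4); capacity 4 + 10 + 4 = 18.
This cut is saturated, so no flow can exceed 18.

18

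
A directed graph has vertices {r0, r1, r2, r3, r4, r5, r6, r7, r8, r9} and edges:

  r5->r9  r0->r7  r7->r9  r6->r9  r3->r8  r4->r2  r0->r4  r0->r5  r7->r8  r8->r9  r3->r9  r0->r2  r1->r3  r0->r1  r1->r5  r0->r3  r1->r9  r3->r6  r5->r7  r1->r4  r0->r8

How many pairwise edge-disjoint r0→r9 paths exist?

Assign every edge capacity 1; by Menger, the answer equals the max flow.
Path r0→r1→r9 (+1); total 1.
Path r0→r3→r9 (+1); total 2.
Path r0→r5→r9 (+1); total 3.
Path r0→r7→r9 (+1); total 4.
Path r0→r8→r9 (+1); total 5.
No residual r0→r9 path; max flow = 5.
Certifying cut of size 5: {r0→r1, r0→r3, r0→r5, r0→r7, r0→r8}.

5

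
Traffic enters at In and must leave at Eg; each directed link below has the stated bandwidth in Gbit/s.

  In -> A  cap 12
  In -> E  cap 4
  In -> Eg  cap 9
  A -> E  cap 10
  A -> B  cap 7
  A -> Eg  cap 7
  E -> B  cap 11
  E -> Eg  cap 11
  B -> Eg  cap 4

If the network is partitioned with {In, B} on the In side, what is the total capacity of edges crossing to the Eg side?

Edges leaving {In, B}: In→A (12), In→E (4), In→Eg (9), B→Eg (4).
Cut capacity = 12 + 4 + 9 + 4 = 29.

29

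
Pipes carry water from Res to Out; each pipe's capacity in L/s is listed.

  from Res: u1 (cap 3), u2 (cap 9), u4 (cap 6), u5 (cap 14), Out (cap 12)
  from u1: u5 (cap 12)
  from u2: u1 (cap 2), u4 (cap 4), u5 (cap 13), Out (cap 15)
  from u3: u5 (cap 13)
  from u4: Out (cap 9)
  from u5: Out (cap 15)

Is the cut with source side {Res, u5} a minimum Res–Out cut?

Given cut capacity: 3 + 9 + 6 + 12 + 15 = 45.
Augment Res→Out: bottleneck 12, flow now 12.
Augment Res→u2→Out: bottleneck 9, flow now 21.
Augment Res→u4→Out: bottleneck 6, flow now 27.
Augment Res→u5→Out: bottleneck 14, flow now 41.
Augment Res→u1→u5→Out: bottleneck 1, flow now 42.
No augmenting path remains; maximum flow = 42.
In the residual graph, reachable from Res: {Res, u1, u5}.
Min-cut edges: Res→u2 (9), Res→u4 (6), Res→Out (12), u5→Out (15); capacity 9 + 6 + 12 + 15 = 42.
Cut capacity 45 exceeds the max flow 42, so it is not minimum.

No — its capacity is 45, but the minimum cut has capacity 42.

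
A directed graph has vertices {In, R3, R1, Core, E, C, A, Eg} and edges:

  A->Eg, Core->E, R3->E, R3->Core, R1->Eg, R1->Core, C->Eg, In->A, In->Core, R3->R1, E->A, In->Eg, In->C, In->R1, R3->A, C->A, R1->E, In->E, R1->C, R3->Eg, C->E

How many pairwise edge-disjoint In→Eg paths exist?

Assign every edge capacity 1; by Menger, the answer equals the max flow.
Path In→Eg (+1); total 1.
Path In→R1→Eg (+1); total 2.
Path In→C→Eg (+1); total 3.
Path In→A→Eg (+1); total 4.
No residual In→Eg path; max flow = 4.
Certifying cut of size 4: {A→Eg, In→C, In→Eg, In→R1}.

4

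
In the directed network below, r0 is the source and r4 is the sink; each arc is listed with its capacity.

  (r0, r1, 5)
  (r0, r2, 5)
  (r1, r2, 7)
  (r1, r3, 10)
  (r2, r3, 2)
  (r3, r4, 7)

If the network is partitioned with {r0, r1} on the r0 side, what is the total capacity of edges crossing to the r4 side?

22

Edges leaving {r0, r1}: r0→r2 (5), r1→r2 (7), r1→r3 (10).
Cut capacity = 5 + 7 + 10 = 22.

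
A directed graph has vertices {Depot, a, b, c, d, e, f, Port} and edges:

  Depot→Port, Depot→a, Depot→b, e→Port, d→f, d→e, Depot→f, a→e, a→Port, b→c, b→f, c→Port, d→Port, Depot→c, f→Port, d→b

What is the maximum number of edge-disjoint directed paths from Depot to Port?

4

Assign every edge capacity 1; by Menger, the answer equals the max flow.
Path Depot→Port (+1); total 1.
Path Depot→a→Port (+1); total 2.
Path Depot→c→Port (+1); total 3.
Path Depot→f→Port (+1); total 4.
No residual Depot→Port path; max flow = 4.
Certifying cut of size 4: {Depot→Port, Depot→a, c→Port, f→Port}.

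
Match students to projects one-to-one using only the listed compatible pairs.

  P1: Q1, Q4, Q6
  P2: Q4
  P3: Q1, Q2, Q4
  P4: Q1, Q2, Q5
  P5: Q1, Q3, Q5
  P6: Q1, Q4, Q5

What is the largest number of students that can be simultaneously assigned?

6

Unit-capacity flow: source→left, listed edges, right→sink; max matching = max flow.
Augmenting path P1→Q1 (+1); matched 1.
Augmenting path P2→Q4 (+1); matched 2.
Augmenting path P3→Q2 (+1); matched 3.
Augmenting path P4→Q5 (+1); matched 4.
Augmenting path P5→Q3 (+1); matched 5.
Augmenting path P6→Q1→P1→Q6 (+1); matched 6.
No augmenting path remains; maximum matching = 6.
König certificate: {P1, P2, P3, P4, P5, P6} is a vertex cover of size 6 (every listed pair touches it), so no matching can be larger.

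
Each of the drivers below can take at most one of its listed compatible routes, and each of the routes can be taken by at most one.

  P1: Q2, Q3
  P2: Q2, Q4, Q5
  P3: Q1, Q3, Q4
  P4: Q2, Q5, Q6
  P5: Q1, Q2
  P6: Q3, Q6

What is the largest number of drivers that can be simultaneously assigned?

Unit-capacity flow: source→left, listed edges, right→sink; max matching = max flow.
Augmenting path P1→Q2 (+1); matched 1.
Augmenting path P2→Q4 (+1); matched 2.
Augmenting path P3→Q1 (+1); matched 3.
Augmenting path P4→Q5 (+1); matched 4.
Augmenting path P6→Q3 (+1); matched 5.
Augmenting path P5→Q1→P3→Q3→P6→Q6 (+1); matched 6.
No augmenting path remains; maximum matching = 6.
König certificate: {P1, P2, P3, P4, P5, P6} is a vertex cover of size 6 (every listed pair touches it), so no matching can be larger.

6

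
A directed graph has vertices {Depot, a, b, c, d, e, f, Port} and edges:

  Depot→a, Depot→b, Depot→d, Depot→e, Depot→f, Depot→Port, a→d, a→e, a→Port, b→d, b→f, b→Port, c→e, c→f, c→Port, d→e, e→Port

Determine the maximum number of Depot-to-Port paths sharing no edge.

Assign every edge capacity 1; by Menger, the answer equals the max flow.
Path Depot→Port (+1); total 1.
Path Depot→a→Port (+1); total 2.
Path Depot→b→Port (+1); total 3.
Path Depot→e→Port (+1); total 4.
No residual Depot→Port path; max flow = 4.
Certifying cut of size 4: {Depot→Port, Depot→a, Depot→b, e→Port}.

4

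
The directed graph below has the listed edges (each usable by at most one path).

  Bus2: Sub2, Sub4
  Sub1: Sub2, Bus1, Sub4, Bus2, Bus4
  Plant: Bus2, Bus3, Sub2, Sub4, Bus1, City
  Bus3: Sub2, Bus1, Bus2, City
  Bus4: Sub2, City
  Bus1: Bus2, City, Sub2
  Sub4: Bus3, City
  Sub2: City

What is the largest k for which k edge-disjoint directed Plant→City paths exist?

Assign every edge capacity 1; by Menger, the answer equals the max flow.
Path Plant→City (+1); total 1.
Path Plant→Bus1→City (+1); total 2.
Path Plant→Sub4→City (+1); total 3.
Path Plant→Bus3→City (+1); total 4.
Path Plant→Sub2→City (+1); total 5.
No residual Plant→City path; max flow = 5.
Certifying cut of size 5: {Bus1→City, Bus3→City, Plant→City, Sub2→City, Sub4→City}.

5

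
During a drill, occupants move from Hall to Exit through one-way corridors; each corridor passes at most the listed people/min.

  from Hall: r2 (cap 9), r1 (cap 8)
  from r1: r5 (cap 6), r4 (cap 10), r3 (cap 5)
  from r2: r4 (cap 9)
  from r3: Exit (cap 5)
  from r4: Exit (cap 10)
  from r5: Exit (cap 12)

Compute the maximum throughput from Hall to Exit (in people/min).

17

Augment Hall→r1→r3→Exit: bottleneck 5, flow now 5.
Augment Hall→r1→r4→Exit: bottleneck 3, flow now 8.
Augment Hall→r2→r4→Exit: bottleneck 7, flow now 15.
Augment Hall→r2→r4→r1→r5→Exit: bottleneck 2, flow now 17. (uses reverse residual edge)
No augmenting path remains; maximum flow = 17.
In the residual graph, reachable from Hall: {Hall}.
Min-cut edges: Hall→r1 (8), Hall→r2 (9); capacity 8 + 9 = 17.
This cut is saturated, so no flow can exceed 17.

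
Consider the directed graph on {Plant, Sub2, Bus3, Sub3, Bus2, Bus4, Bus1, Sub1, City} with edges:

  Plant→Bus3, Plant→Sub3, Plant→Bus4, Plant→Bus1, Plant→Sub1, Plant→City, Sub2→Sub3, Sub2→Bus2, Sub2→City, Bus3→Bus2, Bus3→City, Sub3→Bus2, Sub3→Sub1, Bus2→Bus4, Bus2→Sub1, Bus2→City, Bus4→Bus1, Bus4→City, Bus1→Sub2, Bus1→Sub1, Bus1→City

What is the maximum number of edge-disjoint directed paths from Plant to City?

5

Assign every edge capacity 1; by Menger, the answer equals the max flow.
Path Plant→City (+1); total 1.
Path Plant→Bus3→City (+1); total 2.
Path Plant→Bus4→City (+1); total 3.
Path Plant→Bus1→City (+1); total 4.
Path Plant→Sub3→Bus2→City (+1); total 5.
No residual Plant→City path; max flow = 5.
Certifying cut of size 5: {Plant→Bus1, Plant→Bus3, Plant→Bus4, Plant→City, Plant→Sub3}.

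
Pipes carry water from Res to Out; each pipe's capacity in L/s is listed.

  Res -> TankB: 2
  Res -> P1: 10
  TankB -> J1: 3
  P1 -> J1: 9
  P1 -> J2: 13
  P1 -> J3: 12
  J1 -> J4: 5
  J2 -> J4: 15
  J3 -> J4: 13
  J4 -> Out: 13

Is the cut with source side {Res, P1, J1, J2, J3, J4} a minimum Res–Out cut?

No — its capacity is 15, but the minimum cut has capacity 12.

Given cut capacity: 2 + 13 = 15.
Augment Res→TankB→J1→J4→Out: bottleneck 2, flow now 2.
Augment Res→P1→J1→J4→Out: bottleneck 3, flow now 5.
Augment Res→P1→J2→J4→Out: bottleneck 7, flow now 12.
No augmenting path remains; maximum flow = 12.
In the residual graph, reachable from Res: {Res}.
Min-cut edges: Res→TankB (2), Res→P1 (10); capacity 2 + 10 = 12.
Cut capacity 15 exceeds the max flow 12, so it is not minimum.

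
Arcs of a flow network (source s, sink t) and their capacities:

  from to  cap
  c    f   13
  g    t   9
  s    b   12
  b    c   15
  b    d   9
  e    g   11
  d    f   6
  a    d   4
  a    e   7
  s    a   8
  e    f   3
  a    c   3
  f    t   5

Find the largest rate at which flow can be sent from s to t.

Augment s→a→c→f→t: bottleneck 3, flow now 3.
Augment s→a→d→f→t: bottleneck 2, flow now 5.
Augment s→a→e→g→t: bottleneck 3, flow now 8.
Augment s→b→c→a→e→g→t: bottleneck 3, flow now 11. (uses reverse residual edge)
Augment s→b→d→a→e→g→t: bottleneck 1, flow now 12. (uses reverse residual edge)
No augmenting path remains; maximum flow = 12.
In the residual graph, reachable from s: {s, a, b, c, d, f}.
Min-cut edges: a→e (7), f→t (5); capacity 7 + 5 = 12.
This cut is saturated, so no flow can exceed 12.

12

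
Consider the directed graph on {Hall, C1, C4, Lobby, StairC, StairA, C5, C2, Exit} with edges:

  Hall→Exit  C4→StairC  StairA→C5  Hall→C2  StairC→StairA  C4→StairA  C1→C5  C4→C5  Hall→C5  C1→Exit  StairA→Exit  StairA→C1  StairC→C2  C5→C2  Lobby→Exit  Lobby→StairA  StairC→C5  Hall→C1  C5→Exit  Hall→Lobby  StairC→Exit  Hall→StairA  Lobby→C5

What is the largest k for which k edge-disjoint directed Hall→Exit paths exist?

Assign every edge capacity 1; by Menger, the answer equals the max flow.
Path Hall→Exit (+1); total 1.
Path Hall→C1→Exit (+1); total 2.
Path Hall→Lobby→Exit (+1); total 3.
Path Hall→StairA→Exit (+1); total 4.
Path Hall→C5→Exit (+1); total 5.
No residual Hall→Exit path; max flow = 5.
Certifying cut of size 5: {Hall→C1, Hall→C5, Hall→Exit, Hall→Lobby, Hall→StairA}.

5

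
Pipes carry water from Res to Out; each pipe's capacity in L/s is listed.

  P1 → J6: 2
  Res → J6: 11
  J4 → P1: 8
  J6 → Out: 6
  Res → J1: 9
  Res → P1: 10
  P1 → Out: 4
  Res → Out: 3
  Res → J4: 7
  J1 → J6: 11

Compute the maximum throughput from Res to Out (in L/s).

Augment Res→Out: bottleneck 3, flow now 3.
Augment Res→P1→Out: bottleneck 4, flow now 7.
Augment Res→J6→Out: bottleneck 6, flow now 13.
No augmenting path remains; maximum flow = 13.
In the residual graph, reachable from Res: {Res, J1, J4, P1, J6}.
Min-cut edges: Res→Out (3), P1→Out (4), J6→Out (6); capacity 3 + 4 + 6 = 13.
This cut is saturated, so no flow can exceed 13.

13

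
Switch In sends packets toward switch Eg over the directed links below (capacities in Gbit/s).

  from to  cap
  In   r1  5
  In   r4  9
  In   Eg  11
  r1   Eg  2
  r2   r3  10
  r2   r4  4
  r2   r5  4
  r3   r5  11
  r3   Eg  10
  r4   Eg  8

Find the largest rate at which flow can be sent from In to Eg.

21

Augment In→Eg: bottleneck 11, flow now 11.
Augment In→r1→Eg: bottleneck 2, flow now 13.
Augment In→r4→Eg: bottleneck 8, flow now 21.
No augmenting path remains; maximum flow = 21.
In the residual graph, reachable from In: {In, r1, r4}.
Min-cut edges: In→Eg (11), r1→Eg (2), r4→Eg (8); capacity 11 + 2 + 8 = 21.
This cut is saturated, so no flow can exceed 21.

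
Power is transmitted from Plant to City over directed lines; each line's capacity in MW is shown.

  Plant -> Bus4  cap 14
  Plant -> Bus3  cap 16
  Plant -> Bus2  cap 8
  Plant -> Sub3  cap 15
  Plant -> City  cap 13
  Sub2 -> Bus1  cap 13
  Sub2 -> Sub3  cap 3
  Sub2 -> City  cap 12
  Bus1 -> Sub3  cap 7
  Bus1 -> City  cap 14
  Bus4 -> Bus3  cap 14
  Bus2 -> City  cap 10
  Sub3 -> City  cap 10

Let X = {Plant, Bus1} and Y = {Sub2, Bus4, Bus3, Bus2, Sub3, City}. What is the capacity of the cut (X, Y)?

Edges leaving {Plant, Bus1}: Plant→Bus4 (14), Plant→Bus3 (16), Plant→Bus2 (8), Plant→Sub3 (15), Plant→City (13), Bus1→Sub3 (7), Bus1→City (14).
Cut capacity = 14 + 16 + 8 + 15 + 13 + 7 + 14 = 87.

87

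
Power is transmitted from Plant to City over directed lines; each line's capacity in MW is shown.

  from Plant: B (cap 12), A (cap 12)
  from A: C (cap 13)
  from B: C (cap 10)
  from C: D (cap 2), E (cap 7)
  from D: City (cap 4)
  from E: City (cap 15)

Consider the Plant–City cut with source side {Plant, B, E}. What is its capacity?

37

Edges leaving {Plant, B, E}: Plant→A (12), B→C (10), E→City (15).
Cut capacity = 12 + 10 + 15 = 37.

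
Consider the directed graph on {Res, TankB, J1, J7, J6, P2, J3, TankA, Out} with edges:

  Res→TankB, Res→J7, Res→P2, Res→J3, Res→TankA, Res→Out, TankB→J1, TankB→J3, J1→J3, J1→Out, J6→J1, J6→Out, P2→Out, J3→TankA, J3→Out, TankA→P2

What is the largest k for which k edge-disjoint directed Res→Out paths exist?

4

Assign every edge capacity 1; by Menger, the answer equals the max flow.
Path Res→Out (+1); total 1.
Path Res→P2→Out (+1); total 2.
Path Res→J3→Out (+1); total 3.
Path Res→TankB→J1→Out (+1); total 4.
No residual Res→Out path; max flow = 4.
Certifying cut of size 4: {P2→Out, Res→J3, Res→Out, Res→TankB}.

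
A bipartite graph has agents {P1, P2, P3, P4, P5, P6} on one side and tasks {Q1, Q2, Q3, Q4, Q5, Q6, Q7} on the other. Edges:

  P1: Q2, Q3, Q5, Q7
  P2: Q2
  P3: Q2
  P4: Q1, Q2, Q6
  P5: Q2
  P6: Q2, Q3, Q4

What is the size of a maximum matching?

4

Unit-capacity flow: source→left, listed edges, right→sink; max matching = max flow.
Augmenting path P1→Q2 (+1); matched 1.
Augmenting path P4→Q1 (+1); matched 2.
Augmenting path P6→Q3 (+1); matched 3.
Augmenting path P2→Q2→P1→Q5 (+1); matched 4.
No augmenting path remains; maximum matching = 4.
König certificate: {P1, P4, P6, Q2} is a vertex cover of size 4 (every listed pair touches it), so no matching can be larger.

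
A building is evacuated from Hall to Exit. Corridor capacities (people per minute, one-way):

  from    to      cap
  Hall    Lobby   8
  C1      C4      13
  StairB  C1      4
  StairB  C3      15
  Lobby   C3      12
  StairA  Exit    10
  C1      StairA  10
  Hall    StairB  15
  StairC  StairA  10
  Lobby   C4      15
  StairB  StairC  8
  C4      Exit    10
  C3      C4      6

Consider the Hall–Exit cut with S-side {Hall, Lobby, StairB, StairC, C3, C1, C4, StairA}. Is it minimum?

Given cut capacity: 10 + 10 = 20.
Augment Hall→Lobby→C4→Exit: bottleneck 8, flow now 8.
Augment Hall→StairB→StairC→StairA→Exit: bottleneck 8, flow now 16.
Augment Hall→StairB→C3→C4→Exit: bottleneck 2, flow now 18.
Augment Hall→StairB→C1→StairA→Exit: bottleneck 2, flow now 20.
No augmenting path remains; maximum flow = 20.
Cut capacity 20 equals the max flow, so it is a minimum cut.

Yes — it is a minimum cut (capacity 20).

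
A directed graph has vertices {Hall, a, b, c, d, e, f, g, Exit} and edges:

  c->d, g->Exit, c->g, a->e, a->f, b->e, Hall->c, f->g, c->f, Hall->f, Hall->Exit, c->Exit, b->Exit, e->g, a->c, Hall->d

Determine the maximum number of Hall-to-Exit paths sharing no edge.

Assign every edge capacity 1; by Menger, the answer equals the max flow.
Path Hall→Exit (+1); total 1.
Path Hall→c→Exit (+1); total 2.
Path Hall→f→g→Exit (+1); total 3.
No residual Hall→Exit path; max flow = 3.
Certifying cut of size 3: {Hall→Exit, Hall→c, Hall→f}.

3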